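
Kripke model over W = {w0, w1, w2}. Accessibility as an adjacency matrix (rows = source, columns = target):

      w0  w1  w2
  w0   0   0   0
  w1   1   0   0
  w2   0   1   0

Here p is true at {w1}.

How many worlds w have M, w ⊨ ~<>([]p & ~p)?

w0: <>([]p & ~p) is F. ✓
w1: <>([]p & ~p) is T. ✗
w2: <>([]p & ~p) is F. ✓
Satisfying worlds: {w0, w2}.

2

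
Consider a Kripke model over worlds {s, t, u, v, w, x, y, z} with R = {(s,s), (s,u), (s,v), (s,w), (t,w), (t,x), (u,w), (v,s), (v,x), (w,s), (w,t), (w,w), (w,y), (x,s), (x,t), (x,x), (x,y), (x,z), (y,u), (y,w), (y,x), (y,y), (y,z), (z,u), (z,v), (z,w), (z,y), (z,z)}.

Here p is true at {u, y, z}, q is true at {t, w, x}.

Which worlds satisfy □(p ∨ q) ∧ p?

s: □(p ∨ q) is F, p is F. ✗
t: □(p ∨ q) is T, p is F. ✗
u: □(p ∨ q) is T, p is T. ✓
v: □(p ∨ q) is F, p is F. ✗
w: □(p ∨ q) is F, p is F. ✗
x: □(p ∨ q) is F, p is F. ✗
y: □(p ∨ q) is T, p is T. ✓
z: □(p ∨ q) is F, p is T. ✗

{u, y}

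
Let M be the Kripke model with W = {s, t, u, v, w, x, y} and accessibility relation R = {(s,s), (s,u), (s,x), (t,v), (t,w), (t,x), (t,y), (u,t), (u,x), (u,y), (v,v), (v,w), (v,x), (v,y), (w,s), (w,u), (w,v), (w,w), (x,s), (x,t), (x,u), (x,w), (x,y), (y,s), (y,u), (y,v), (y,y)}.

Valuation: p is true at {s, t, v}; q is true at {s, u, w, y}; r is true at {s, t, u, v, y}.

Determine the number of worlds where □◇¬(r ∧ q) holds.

7

s: successors {s, u, x}; ◇¬(r ∧ q) there: s:T, u:T, x:T. ✓
t: successors {v, w, x, y}; ◇¬(r ∧ q) there: v:T, w:T, x:T, y:T. ✓
u: successors {t, x, y}; ◇¬(r ∧ q) there: t:T, x:T, y:T. ✓
v: successors {v, w, x, y}; ◇¬(r ∧ q) there: v:T, w:T, x:T, y:T. ✓
w: successors {s, u, v, w}; ◇¬(r ∧ q) there: s:T, u:T, v:T, w:T. ✓
x: successors {s, t, u, w, y}; ◇¬(r ∧ q) there: s:T, t:T, u:T, w:T, y:T. ✓
y: successors {s, u, v, y}; ◇¬(r ∧ q) there: s:T, u:T, v:T, y:T. ✓
Satisfying worlds: {s, t, u, v, w, x, y}.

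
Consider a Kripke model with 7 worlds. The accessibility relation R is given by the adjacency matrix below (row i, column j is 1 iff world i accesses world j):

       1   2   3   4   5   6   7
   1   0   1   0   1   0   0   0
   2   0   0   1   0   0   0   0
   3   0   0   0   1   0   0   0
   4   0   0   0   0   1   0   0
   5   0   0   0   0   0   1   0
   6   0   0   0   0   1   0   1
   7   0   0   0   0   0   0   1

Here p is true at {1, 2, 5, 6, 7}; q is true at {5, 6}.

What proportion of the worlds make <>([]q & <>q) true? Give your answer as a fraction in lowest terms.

1: successors {2, 4}; []q & <>q there: 2:F, 4:T. ✓
2: successors {3}; []q & <>q there: 3:F. ✗
3: successors {4}; []q & <>q there: 4:T. ✓
4: successors {5}; []q & <>q there: 5:T. ✓
5: successors {6}; []q & <>q there: 6:F. ✗
6: successors {5, 7}; []q & <>q there: 5:T, 7:F. ✓
7: successors {7}; []q & <>q there: 7:F. ✗
That's 4 of 7 worlds, so 4/7.

4/7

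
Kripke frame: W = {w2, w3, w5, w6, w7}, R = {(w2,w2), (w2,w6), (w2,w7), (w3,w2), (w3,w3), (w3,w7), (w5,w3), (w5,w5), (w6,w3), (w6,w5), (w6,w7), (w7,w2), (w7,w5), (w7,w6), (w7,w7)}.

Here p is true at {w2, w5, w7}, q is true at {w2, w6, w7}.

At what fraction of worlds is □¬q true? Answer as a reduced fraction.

w2: successors {w2, w6, w7}; ¬q there: w2:F, w6:F, w7:F. ✗
w3: successors {w2, w3, w7}; ¬q there: w2:F, w3:T, w7:F. ✗
w5: successors {w3, w5}; ¬q there: w3:T, w5:T. ✓
w6: successors {w3, w5, w7}; ¬q there: w3:T, w5:T, w7:F. ✗
w7: successors {w2, w5, w6, w7}; ¬q there: w2:F, w5:T, w6:F, w7:F. ✗
That's 1 of 5 worlds, so 1/5.

1/5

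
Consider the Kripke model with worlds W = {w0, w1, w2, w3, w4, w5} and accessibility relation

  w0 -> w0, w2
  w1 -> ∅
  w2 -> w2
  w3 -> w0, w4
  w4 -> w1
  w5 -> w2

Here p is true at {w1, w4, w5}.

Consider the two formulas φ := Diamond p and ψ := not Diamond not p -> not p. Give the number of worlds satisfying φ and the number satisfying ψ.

For Diamond p:
w0: successors {w0, w2}; p there: w0:F, w2:F. ✗
w1: no successors, so Diamond p fails. ✗
w2: successors {w2}; p there: w2:F. ✗
w3: successors {w0, w4}; p there: w0:F, w4:T. ✓
w4: successors {w1}; p there: w1:T. ✓
w5: successors {w2}; p there: w2:F. ✗
— 2 worlds.
For not Diamond not p -> not p:
w0: not Diamond not p is F, not p is T. ✓
w1: not Diamond not p is T, not p is F. ✗
w2: not Diamond not p is F, not p is T. ✓
w3: not Diamond not p is F, not p is T. ✓
w4: not Diamond not p is T, not p is F. ✗
w5: not Diamond not p is F, not p is F. ✓
— 4 worlds.

2 and 4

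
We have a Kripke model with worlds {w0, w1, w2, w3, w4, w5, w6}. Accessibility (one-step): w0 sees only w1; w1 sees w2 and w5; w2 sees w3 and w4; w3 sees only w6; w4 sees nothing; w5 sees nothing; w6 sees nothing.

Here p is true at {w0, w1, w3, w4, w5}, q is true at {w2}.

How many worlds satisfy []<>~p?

w0: successors {w1}; <>~p there: w1:T. ✓
w1: successors {w2, w5}; <>~p there: w2:F, w5:F. ✗
w2: successors {w3, w4}; <>~p there: w3:T, w4:F. ✗
w3: successors {w6}; <>~p there: w6:F. ✗
w4: no successors, so []<>~p holds vacuously. ✓
w5: no successors, so []<>~p holds vacuously. ✓
w6: no successors, so []<>~p holds vacuously. ✓
Satisfying worlds: {w0, w4, w5, w6}.

4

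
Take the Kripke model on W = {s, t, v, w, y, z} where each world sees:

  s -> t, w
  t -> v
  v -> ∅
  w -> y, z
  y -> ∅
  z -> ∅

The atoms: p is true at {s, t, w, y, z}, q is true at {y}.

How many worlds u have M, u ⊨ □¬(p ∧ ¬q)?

4

s: successors {t, w}; ¬(p ∧ ¬q) there: t:F, w:F. ✗
t: successors {v}; ¬(p ∧ ¬q) there: v:T. ✓
v: no successors, so □¬(p ∧ ¬q) holds vacuously. ✓
w: successors {y, z}; ¬(p ∧ ¬q) there: y:T, z:F. ✗
y: no successors, so □¬(p ∧ ¬q) holds vacuously. ✓
z: no successors, so □¬(p ∧ ¬q) holds vacuously. ✓
Satisfying worlds: {t, v, y, z}.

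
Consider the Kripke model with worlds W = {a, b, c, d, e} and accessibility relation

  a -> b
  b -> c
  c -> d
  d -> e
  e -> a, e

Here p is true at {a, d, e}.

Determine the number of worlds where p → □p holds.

4

a: p is T, □p is F. ✗
b: p is F, □p is F. ✓
c: p is F, □p is T. ✓
d: p is T, □p is T. ✓
e: p is T, □p is T. ✓
Satisfying worlds: {b, c, d, e}.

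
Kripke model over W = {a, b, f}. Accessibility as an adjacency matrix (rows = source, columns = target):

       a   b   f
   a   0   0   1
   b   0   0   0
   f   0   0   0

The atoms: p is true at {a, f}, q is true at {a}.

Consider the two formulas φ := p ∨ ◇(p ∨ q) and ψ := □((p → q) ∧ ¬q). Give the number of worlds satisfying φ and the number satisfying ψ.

2 and 2

For p ∨ ◇(p ∨ q):
a: p is T, ◇(p ∨ q) is T. ✓
b: p is F, ◇(p ∨ q) is F. ✗
f: p is T, ◇(p ∨ q) is F. ✓
— 2 worlds.
For □((p → q) ∧ ¬q):
a: successors {f}; (p → q) ∧ ¬q there: f:F. ✗
b: no successors, so □((p → q) ∧ ¬q) holds vacuously. ✓
f: no successors, so □((p → q) ∧ ¬q) holds vacuously. ✓
— 2 worlds.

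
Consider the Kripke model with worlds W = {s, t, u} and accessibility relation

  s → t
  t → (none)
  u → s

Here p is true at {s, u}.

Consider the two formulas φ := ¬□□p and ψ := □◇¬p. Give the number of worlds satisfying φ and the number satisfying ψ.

1 and 2

For ¬□□p:
s: □□p is T. ✗
t: □□p is T. ✗
u: □□p is F. ✓
— 1 world.
For □◇¬p:
s: successors {t}; ◇¬p there: t:F. ✗
t: no successors, so □◇¬p holds vacuously. ✓
u: successors {s}; ◇¬p there: s:T. ✓
— 2 worlds.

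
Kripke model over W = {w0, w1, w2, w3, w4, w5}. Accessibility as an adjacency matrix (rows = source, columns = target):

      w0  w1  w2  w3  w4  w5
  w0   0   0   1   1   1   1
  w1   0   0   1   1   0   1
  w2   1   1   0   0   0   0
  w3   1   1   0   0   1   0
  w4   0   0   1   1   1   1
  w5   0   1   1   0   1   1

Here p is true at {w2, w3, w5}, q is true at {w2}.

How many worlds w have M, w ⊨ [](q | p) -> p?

5

w0: [](q | p) is F, p is F. ✓
w1: [](q | p) is T, p is F. ✗
w2: [](q | p) is F, p is T. ✓
w3: [](q | p) is F, p is T. ✓
w4: [](q | p) is F, p is F. ✓
w5: [](q | p) is F, p is T. ✓
Satisfying worlds: {w0, w2, w3, w4, w5}.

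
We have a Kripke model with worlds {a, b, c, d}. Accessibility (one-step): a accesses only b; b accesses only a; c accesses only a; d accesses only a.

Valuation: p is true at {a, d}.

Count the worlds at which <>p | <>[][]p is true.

3

a: <>p is F, <>[][]p is F. ✗
b: <>p is T, <>[][]p is T. ✓
c: <>p is T, <>[][]p is T. ✓
d: <>p is T, <>[][]p is T. ✓
Satisfying worlds: {b, c, d}.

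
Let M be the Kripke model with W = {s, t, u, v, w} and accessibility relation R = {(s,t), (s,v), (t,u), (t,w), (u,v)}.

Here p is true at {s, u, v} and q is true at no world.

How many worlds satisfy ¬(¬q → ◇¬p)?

s: ¬q → ◇¬p is T. ✗
t: ¬q → ◇¬p is T. ✗
u: ¬q → ◇¬p is F. ✓
v: ¬q → ◇¬p is F. ✓
w: ¬q → ◇¬p is F. ✓
Satisfying worlds: {u, v, w}.

3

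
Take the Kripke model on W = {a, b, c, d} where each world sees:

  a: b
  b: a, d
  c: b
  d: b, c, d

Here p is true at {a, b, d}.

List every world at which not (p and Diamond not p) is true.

a: p and Diamond not p is F. ✓
b: p and Diamond not p is F. ✓
c: p and Diamond not p is F. ✓
d: p and Diamond not p is T. ✗

{a, b, c}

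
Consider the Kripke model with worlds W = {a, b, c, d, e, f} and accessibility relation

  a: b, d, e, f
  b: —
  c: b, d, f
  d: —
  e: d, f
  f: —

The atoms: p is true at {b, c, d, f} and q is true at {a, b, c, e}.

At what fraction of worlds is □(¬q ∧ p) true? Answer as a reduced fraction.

a: successors {b, d, e, f}; ¬q ∧ p there: b:F, d:T, e:F, f:T. ✗
b: no successors, so □(¬q ∧ p) holds vacuously. ✓
c: successors {b, d, f}; ¬q ∧ p there: b:F, d:T, f:T. ✗
d: no successors, so □(¬q ∧ p) holds vacuously. ✓
e: successors {d, f}; ¬q ∧ p there: d:T, f:T. ✓
f: no successors, so □(¬q ∧ p) holds vacuously. ✓
That's 4 of 6 worlds, so 4/6 = 2/3.

2/3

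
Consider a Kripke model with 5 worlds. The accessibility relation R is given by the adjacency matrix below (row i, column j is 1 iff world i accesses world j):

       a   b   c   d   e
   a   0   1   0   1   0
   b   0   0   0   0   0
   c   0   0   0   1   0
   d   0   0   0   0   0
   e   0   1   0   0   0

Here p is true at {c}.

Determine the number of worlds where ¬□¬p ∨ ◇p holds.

a: ¬□¬p is F, ◇p is F. ✗
b: ¬□¬p is F, ◇p is F. ✗
c: ¬□¬p is F, ◇p is F. ✗
d: ¬□¬p is F, ◇p is F. ✗
e: ¬□¬p is F, ◇p is F. ✗
Satisfying worlds: ∅.

0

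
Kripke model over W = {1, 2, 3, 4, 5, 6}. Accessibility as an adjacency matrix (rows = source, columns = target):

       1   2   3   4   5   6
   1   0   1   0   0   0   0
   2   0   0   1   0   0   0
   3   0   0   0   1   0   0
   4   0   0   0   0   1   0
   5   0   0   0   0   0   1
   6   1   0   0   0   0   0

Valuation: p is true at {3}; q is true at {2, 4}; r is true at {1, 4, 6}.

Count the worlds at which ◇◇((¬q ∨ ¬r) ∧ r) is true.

1: successors {2}; ◇((¬q ∨ ¬r) ∧ r) there: 2:F. ✗
2: successors {3}; ◇((¬q ∨ ¬r) ∧ r) there: 3:F. ✗
3: successors {4}; ◇((¬q ∨ ¬r) ∧ r) there: 4:F. ✗
4: successors {5}; ◇((¬q ∨ ¬r) ∧ r) there: 5:T. ✓
5: successors {6}; ◇((¬q ∨ ¬r) ∧ r) there: 6:T. ✓
6: successors {1}; ◇((¬q ∨ ¬r) ∧ r) there: 1:F. ✗
Satisfying worlds: {4, 5}.

2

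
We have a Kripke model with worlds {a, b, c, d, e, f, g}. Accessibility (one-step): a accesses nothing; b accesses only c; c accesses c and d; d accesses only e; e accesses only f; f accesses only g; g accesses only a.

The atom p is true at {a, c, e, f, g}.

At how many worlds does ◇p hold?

6

a: no successors, so ◇p fails. ✗
b: successors {c}; p there: c:T. ✓
c: successors {c, d}; p there: c:T, d:F. ✓
d: successors {e}; p there: e:T. ✓
e: successors {f}; p there: f:T. ✓
f: successors {g}; p there: g:T. ✓
g: successors {a}; p there: a:T. ✓
Satisfying worlds: {b, c, d, e, f, g}.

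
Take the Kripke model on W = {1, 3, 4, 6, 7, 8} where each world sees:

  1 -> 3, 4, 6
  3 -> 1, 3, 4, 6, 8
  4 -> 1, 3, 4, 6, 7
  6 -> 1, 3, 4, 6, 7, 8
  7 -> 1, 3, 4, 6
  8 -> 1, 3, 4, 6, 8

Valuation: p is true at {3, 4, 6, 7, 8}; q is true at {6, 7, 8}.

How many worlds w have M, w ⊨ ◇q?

1: successors {3, 4, 6}; q there: 3:F, 4:F, 6:T. ✓
3: successors {1, 3, 4, 6, 8}; q there: 1:F, 3:F, 4:F, 6:T, 8:T. ✓
4: successors {1, 3, 4, 6, 7}; q there: 1:F, 3:F, 4:F, 6:T, 7:T. ✓
6: successors {1, 3, 4, 6, 7, 8}; q there: 1:F, 3:F, 4:F, 6:T, 7:T, 8:T. ✓
7: successors {1, 3, 4, 6}; q there: 1:F, 3:F, 4:F, 6:T. ✓
8: successors {1, 3, 4, 6, 8}; q there: 1:F, 3:F, 4:F, 6:T, 8:T. ✓
Satisfying worlds: {1, 3, 4, 6, 7, 8}.

6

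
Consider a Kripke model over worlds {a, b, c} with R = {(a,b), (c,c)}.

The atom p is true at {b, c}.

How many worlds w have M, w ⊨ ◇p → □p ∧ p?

2

a: ◇p is T, □p ∧ p is F. ✗
b: ◇p is F, □p ∧ p is T. ✓
c: ◇p is T, □p ∧ p is T. ✓
Satisfying worlds: {b, c}.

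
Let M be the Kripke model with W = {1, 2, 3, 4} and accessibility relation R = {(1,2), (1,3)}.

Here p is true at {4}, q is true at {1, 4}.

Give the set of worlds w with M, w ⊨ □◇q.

1: successors {2, 3}; ◇q there: 2:F, 3:F. ✗
2: no successors, so □◇q holds vacuously. ✓
3: no successors, so □◇q holds vacuously. ✓
4: no successors, so □◇q holds vacuously. ✓

{2, 3, 4}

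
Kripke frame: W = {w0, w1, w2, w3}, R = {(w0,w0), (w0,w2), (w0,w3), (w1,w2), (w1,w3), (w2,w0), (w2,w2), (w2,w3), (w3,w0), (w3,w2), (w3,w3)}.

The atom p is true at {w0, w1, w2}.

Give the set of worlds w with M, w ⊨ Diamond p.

{w0, w1, w2, w3}

w0: successors {w0, w2, w3}; p there: w0:T, w2:T, w3:F. ✓
w1: successors {w2, w3}; p there: w2:T, w3:F. ✓
w2: successors {w0, w2, w3}; p there: w0:T, w2:T, w3:F. ✓
w3: successors {w0, w2, w3}; p there: w0:T, w2:T, w3:F. ✓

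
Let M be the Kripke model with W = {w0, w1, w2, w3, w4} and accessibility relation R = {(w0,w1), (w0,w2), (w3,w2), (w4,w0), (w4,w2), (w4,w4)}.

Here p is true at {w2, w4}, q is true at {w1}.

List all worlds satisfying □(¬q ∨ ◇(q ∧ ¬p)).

w0: successors {w1, w2}; ¬q ∨ ◇(q ∧ ¬p) there: w1:F, w2:T. ✗
w1: no successors, so □(¬q ∨ ◇(q ∧ ¬p)) holds vacuously. ✓
w2: no successors, so □(¬q ∨ ◇(q ∧ ¬p)) holds vacuously. ✓
w3: successors {w2}; ¬q ∨ ◇(q ∧ ¬p) there: w2:T. ✓
w4: successors {w0, w2, w4}; ¬q ∨ ◇(q ∧ ¬p) there: w0:T, w2:T, w4:T. ✓

{w1, w2, w3, w4}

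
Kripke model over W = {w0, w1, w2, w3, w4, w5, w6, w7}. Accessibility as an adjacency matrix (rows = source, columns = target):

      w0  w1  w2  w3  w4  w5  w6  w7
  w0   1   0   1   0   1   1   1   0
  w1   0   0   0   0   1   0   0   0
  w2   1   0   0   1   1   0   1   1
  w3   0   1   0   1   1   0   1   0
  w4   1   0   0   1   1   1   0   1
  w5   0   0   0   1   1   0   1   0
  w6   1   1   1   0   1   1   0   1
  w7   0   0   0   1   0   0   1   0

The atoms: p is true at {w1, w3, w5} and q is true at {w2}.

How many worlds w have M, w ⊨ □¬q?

6

w0: successors {w0, w2, w4, w5, w6}; ¬q there: w0:T, w2:F, w4:T, w5:T, w6:T. ✗
w1: successors {w4}; ¬q there: w4:T. ✓
w2: successors {w0, w3, w4, w6, w7}; ¬q there: w0:T, w3:T, w4:T, w6:T, w7:T. ✓
w3: successors {w1, w3, w4, w6}; ¬q there: w1:T, w3:T, w4:T, w6:T. ✓
w4: successors {w0, w3, w4, w5, w7}; ¬q there: w0:T, w3:T, w4:T, w5:T, w7:T. ✓
w5: successors {w3, w4, w6}; ¬q there: w3:T, w4:T, w6:T. ✓
w6: successors {w0, w1, w2, w4, w5, w7}; ¬q there: w0:T, w1:T, w2:F, w4:T, w5:T, w7:T. ✗
w7: successors {w3, w6}; ¬q there: w3:T, w6:T. ✓
Satisfying worlds: {w1, w2, w3, w4, w5, w7}.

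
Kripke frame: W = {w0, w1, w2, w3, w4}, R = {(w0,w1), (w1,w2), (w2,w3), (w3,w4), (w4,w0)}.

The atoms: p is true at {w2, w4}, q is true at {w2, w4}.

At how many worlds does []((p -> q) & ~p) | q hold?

3

w0: []((p -> q) & ~p) is T, q is F. ✓
w1: []((p -> q) & ~p) is F, q is F. ✗
w2: []((p -> q) & ~p) is T, q is T. ✓
w3: []((p -> q) & ~p) is F, q is F. ✗
w4: []((p -> q) & ~p) is T, q is T. ✓
Satisfying worlds: {w0, w2, w4}.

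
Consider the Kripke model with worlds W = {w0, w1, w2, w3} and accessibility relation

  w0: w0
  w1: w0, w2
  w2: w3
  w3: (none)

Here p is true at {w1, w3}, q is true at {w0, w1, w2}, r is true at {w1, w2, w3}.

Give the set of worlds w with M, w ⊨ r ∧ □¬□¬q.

w0: r is F, □¬□¬q is T. ✗
w1: r is T, □¬□¬q is F. ✗
w2: r is T, □¬□¬q is F. ✗
w3: r is T, □¬□¬q is T. ✓

{w3}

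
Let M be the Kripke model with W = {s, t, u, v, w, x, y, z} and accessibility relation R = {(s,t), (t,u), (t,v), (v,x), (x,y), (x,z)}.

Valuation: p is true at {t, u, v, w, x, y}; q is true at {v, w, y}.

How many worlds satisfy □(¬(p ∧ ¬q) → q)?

7

s: successors {t}; ¬(p ∧ ¬q) → q there: t:T. ✓
t: successors {u, v}; ¬(p ∧ ¬q) → q there: u:T, v:T. ✓
u: no successors, so □(¬(p ∧ ¬q) → q) holds vacuously. ✓
v: successors {x}; ¬(p ∧ ¬q) → q there: x:T. ✓
w: no successors, so □(¬(p ∧ ¬q) → q) holds vacuously. ✓
x: successors {y, z}; ¬(p ∧ ¬q) → q there: y:T, z:F. ✗
y: no successors, so □(¬(p ∧ ¬q) → q) holds vacuously. ✓
z: no successors, so □(¬(p ∧ ¬q) → q) holds vacuously. ✓
Satisfying worlds: {s, t, u, v, w, y, z}.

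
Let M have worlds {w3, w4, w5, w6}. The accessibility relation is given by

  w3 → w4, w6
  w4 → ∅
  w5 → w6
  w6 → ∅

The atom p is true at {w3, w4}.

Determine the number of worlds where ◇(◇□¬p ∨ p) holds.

w3: successors {w4, w6}; ◇□¬p ∨ p there: w4:T, w6:F. ✓
w4: no successors, so ◇(◇□¬p ∨ p) fails. ✗
w5: successors {w6}; ◇□¬p ∨ p there: w6:F. ✗
w6: no successors, so ◇(◇□¬p ∨ p) fails. ✗
Satisfying worlds: {w3}.

1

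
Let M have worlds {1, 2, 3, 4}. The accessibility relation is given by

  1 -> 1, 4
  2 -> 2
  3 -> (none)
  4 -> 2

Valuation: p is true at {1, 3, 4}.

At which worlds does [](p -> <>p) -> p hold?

1: [](p -> <>p) is F, p is T. ✓
2: [](p -> <>p) is T, p is F. ✗
3: [](p -> <>p) is T, p is T. ✓
4: [](p -> <>p) is T, p is T. ✓

{1, 3, 4}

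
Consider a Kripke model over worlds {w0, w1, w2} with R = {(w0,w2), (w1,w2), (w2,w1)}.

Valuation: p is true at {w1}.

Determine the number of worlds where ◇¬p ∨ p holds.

w0: ◇¬p is T, p is F. ✓
w1: ◇¬p is T, p is T. ✓
w2: ◇¬p is F, p is F. ✗
Satisfying worlds: {w0, w1}.

2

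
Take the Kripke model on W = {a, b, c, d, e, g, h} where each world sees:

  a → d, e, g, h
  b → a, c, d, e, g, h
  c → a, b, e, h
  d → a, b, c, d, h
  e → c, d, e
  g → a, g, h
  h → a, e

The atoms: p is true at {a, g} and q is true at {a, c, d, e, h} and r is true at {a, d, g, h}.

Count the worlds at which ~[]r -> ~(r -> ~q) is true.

a: ~[]r is T, ~(r -> ~q) is T. ✓
b: ~[]r is T, ~(r -> ~q) is F. ✗
c: ~[]r is T, ~(r -> ~q) is F. ✗
d: ~[]r is T, ~(r -> ~q) is T. ✓
e: ~[]r is T, ~(r -> ~q) is F. ✗
g: ~[]r is F, ~(r -> ~q) is F. ✓
h: ~[]r is T, ~(r -> ~q) is T. ✓
Satisfying worlds: {a, d, g, h}.

4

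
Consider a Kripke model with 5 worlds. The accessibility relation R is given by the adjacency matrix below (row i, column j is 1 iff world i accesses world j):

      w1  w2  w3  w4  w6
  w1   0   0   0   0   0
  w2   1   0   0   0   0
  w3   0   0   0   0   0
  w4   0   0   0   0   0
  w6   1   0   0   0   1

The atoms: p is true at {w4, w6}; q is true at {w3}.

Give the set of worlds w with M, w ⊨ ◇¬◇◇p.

w1: no successors, so ◇¬◇◇p fails. ✗
w2: successors {w1}; ¬◇◇p there: w1:T. ✓
w3: no successors, so ◇¬◇◇p fails. ✗
w4: no successors, so ◇¬◇◇p fails. ✗
w6: successors {w1, w6}; ¬◇◇p there: w1:T, w6:F. ✓

{w2, w6}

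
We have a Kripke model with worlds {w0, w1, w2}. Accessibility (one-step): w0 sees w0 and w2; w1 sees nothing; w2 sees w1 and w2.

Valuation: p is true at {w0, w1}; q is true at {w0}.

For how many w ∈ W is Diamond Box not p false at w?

2

w0: successors {w0, w2}; Box not p there: w0:F, w2:F. ✗
w1: no successors, so Diamond Box not p fails. ✗
w2: successors {w1, w2}; Box not p there: w1:T, w2:F. ✓
Satisfying worlds: {w2}.
So Diamond Box not p fails at the other 2 worlds.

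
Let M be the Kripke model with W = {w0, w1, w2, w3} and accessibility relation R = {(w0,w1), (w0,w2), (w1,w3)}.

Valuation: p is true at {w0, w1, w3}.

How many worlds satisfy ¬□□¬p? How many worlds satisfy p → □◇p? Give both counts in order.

1 and 2

For ¬□□¬p:
w0: □□¬p is F. ✓
w1: □□¬p is T. ✗
w2: □□¬p is T. ✗
w3: □□¬p is T. ✗
— 1 world.
For p → □◇p:
w0: p is T, □◇p is F. ✗
w1: p is T, □◇p is F. ✗
w2: p is F, □◇p is T. ✓
w3: p is T, □◇p is T. ✓
— 2 worlds.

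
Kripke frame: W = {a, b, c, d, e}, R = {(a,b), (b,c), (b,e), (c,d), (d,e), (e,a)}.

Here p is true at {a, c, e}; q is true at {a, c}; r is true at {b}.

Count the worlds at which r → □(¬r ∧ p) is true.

a: r is F, □(¬r ∧ p) is F. ✓
b: r is T, □(¬r ∧ p) is T. ✓
c: r is F, □(¬r ∧ p) is F. ✓
d: r is F, □(¬r ∧ p) is T. ✓
e: r is F, □(¬r ∧ p) is T. ✓
Satisfying worlds: {a, b, c, d, e}.

5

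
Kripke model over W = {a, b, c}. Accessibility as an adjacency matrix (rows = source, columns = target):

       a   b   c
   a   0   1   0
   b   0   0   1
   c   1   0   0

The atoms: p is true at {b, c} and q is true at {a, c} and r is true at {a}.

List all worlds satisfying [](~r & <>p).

{a}

a: successors {b}; ~r & <>p there: b:T. ✓
b: successors {c}; ~r & <>p there: c:F. ✗
c: successors {a}; ~r & <>p there: a:F. ✗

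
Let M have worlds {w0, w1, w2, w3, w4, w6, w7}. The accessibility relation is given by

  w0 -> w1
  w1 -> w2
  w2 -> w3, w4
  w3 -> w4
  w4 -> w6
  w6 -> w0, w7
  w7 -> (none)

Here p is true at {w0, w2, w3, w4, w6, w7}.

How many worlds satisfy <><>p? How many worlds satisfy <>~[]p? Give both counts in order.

5 and 1

For <><>p:
w0: successors {w1}; <>p there: w1:T. ✓
w1: successors {w2}; <>p there: w2:T. ✓
w2: successors {w3, w4}; <>p there: w3:T, w4:T. ✓
w3: successors {w4}; <>p there: w4:T. ✓
w4: successors {w6}; <>p there: w6:T. ✓
w6: successors {w0, w7}; <>p there: w0:F, w7:F. ✗
w7: no successors, so <><>p fails. ✗
— 5 worlds.
For <>~[]p:
w0: successors {w1}; ~[]p there: w1:F. ✗
w1: successors {w2}; ~[]p there: w2:F. ✗
w2: successors {w3, w4}; ~[]p there: w3:F, w4:F. ✗
w3: successors {w4}; ~[]p there: w4:F. ✗
w4: successors {w6}; ~[]p there: w6:F. ✗
w6: successors {w0, w7}; ~[]p there: w0:T, w7:F. ✓
w7: no successors, so <>~[]p fails. ✗
— 1 world.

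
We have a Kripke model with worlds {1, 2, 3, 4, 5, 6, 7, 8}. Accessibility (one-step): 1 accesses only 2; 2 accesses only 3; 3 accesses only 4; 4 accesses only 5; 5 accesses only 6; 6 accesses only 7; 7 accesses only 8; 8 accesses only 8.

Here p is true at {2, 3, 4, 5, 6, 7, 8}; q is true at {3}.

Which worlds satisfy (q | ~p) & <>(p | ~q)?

{1, 3}

1: q | ~p is T, <>(p | ~q) is T. ✓
2: q | ~p is F, <>(p | ~q) is T. ✗
3: q | ~p is T, <>(p | ~q) is T. ✓
4: q | ~p is F, <>(p | ~q) is T. ✗
5: q | ~p is F, <>(p | ~q) is T. ✗
6: q | ~p is F, <>(p | ~q) is T. ✗
7: q | ~p is F, <>(p | ~q) is T. ✗
8: q | ~p is F, <>(p | ~q) is T. ✗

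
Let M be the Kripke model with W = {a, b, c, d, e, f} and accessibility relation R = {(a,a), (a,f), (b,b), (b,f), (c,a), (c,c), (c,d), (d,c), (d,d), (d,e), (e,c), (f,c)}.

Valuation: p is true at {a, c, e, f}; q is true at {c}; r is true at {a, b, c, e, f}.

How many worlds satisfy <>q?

4

a: successors {a, f}; q there: a:F, f:F. ✗
b: successors {b, f}; q there: b:F, f:F. ✗
c: successors {a, c, d}; q there: a:F, c:T, d:F. ✓
d: successors {c, d, e}; q there: c:T, d:F, e:F. ✓
e: successors {c}; q there: c:T. ✓
f: successors {c}; q there: c:T. ✓
Satisfying worlds: {c, d, e, f}.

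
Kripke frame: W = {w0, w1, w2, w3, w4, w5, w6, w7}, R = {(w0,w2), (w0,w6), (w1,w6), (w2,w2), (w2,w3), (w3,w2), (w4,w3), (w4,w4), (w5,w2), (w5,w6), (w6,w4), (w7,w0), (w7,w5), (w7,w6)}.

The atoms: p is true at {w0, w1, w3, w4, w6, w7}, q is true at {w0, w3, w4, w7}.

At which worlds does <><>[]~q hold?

{w0, w2, w3, w4, w5, w6}

w0: successors {w2, w6}; <>[]~q there: w2:T, w6:F. ✓
w1: successors {w6}; <>[]~q there: w6:F. ✗
w2: successors {w2, w3}; <>[]~q there: w2:T, w3:F. ✓
w3: successors {w2}; <>[]~q there: w2:T. ✓
w4: successors {w3, w4}; <>[]~q there: w3:F, w4:T. ✓
w5: successors {w2, w6}; <>[]~q there: w2:T, w6:F. ✓
w6: successors {w4}; <>[]~q there: w4:T. ✓
w7: successors {w0, w5, w6}; <>[]~q there: w0:F, w5:F, w6:F. ✗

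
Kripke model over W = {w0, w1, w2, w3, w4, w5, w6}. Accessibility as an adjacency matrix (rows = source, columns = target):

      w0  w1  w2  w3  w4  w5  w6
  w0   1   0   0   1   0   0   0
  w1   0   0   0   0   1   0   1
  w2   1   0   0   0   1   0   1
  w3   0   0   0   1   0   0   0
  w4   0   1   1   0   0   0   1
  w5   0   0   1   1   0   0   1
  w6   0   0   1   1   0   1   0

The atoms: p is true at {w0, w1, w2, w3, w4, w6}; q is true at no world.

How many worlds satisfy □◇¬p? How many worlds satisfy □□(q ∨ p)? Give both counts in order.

For □◇¬p:
w0: successors {w0, w3}; ◇¬p there: w0:F, w3:F. ✗
w1: successors {w4, w6}; ◇¬p there: w4:F, w6:T. ✗
w2: successors {w0, w4, w6}; ◇¬p there: w0:F, w4:F, w6:T. ✗
w3: successors {w3}; ◇¬p there: w3:F. ✗
w4: successors {w1, w2, w6}; ◇¬p there: w1:F, w2:F, w6:T. ✗
w5: successors {w2, w3, w6}; ◇¬p there: w2:F, w3:F, w6:T. ✗
w6: successors {w2, w3, w5}; ◇¬p there: w2:F, w3:F, w5:F. ✗
— 0 worlds.
For □□(q ∨ p):
w0: successors {w0, w3}; □(q ∨ p) there: w0:T, w3:T. ✓
w1: successors {w4, w6}; □(q ∨ p) there: w4:T, w6:F. ✗
w2: successors {w0, w4, w6}; □(q ∨ p) there: w0:T, w4:T, w6:F. ✗
w3: successors {w3}; □(q ∨ p) there: w3:T. ✓
w4: successors {w1, w2, w6}; □(q ∨ p) there: w1:T, w2:T, w6:F. ✗
w5: successors {w2, w3, w6}; □(q ∨ p) there: w2:T, w3:T, w6:F. ✗
w6: successors {w2, w3, w5}; □(q ∨ p) there: w2:T, w3:T, w5:T. ✓
— 3 worlds.

0 and 3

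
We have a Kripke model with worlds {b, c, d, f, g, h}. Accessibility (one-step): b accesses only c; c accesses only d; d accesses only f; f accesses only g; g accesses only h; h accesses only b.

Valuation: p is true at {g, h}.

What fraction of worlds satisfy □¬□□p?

2/3

b: successors {c}; ¬□□p there: c:T. ✓
c: successors {d}; ¬□□p there: d:F. ✗
d: successors {f}; ¬□□p there: f:F. ✗
f: successors {g}; ¬□□p there: g:T. ✓
g: successors {h}; ¬□□p there: h:T. ✓
h: successors {b}; ¬□□p there: b:T. ✓
That's 4 of 6 worlds, so 4/6 = 2/3.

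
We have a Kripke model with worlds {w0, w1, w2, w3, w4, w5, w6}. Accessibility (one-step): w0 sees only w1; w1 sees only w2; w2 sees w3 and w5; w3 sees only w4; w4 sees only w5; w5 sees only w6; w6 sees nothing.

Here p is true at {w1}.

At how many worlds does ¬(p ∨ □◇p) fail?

w0: p ∨ □◇p is F. ✓
w1: p ∨ □◇p is T. ✗
w2: p ∨ □◇p is F. ✓
w3: p ∨ □◇p is F. ✓
w4: p ∨ □◇p is F. ✓
w5: p ∨ □◇p is F. ✓
w6: p ∨ □◇p is T. ✗
Satisfying worlds: {w0, w2, w3, w4, w5}.
So ¬(p ∨ □◇p) fails at the other 2 worlds.

2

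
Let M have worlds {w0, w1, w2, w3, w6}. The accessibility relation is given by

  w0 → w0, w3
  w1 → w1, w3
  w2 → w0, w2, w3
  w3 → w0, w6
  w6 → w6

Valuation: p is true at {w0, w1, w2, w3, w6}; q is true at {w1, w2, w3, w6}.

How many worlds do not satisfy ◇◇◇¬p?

5

w0: successors {w0, w3}; ◇◇¬p there: w0:F, w3:F. ✗
w1: successors {w1, w3}; ◇◇¬p there: w1:F, w3:F. ✗
w2: successors {w0, w2, w3}; ◇◇¬p there: w0:F, w2:F, w3:F. ✗
w3: successors {w0, w6}; ◇◇¬p there: w0:F, w6:F. ✗
w6: successors {w6}; ◇◇¬p there: w6:F. ✗
Satisfying worlds: ∅.
So ◇◇◇¬p fails at the other 5 worlds.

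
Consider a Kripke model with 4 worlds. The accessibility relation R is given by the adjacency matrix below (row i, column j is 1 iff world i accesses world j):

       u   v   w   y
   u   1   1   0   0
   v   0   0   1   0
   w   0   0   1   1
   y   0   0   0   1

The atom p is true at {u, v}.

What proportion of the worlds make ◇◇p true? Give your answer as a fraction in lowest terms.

u: successors {u, v}; ◇p there: u:T, v:F. ✓
v: successors {w}; ◇p there: w:F. ✗
w: successors {w, y}; ◇p there: w:F, y:F. ✗
y: successors {y}; ◇p there: y:F. ✗
That's 1 of 4 worlds, so 1/4.

1/4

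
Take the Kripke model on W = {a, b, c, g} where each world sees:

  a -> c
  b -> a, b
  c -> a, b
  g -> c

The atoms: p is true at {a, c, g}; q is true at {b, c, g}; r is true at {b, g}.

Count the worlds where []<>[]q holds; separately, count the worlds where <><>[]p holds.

For []<>[]q:
a: successors {c}; <>[]q there: c:T. ✓
b: successors {a, b}; <>[]q there: a:F, b:T. ✗
c: successors {a, b}; <>[]q there: a:F, b:T. ✗
g: successors {c}; <>[]q there: c:T. ✓
— 2 worlds.
For <><>[]p:
a: successors {c}; <>[]p there: c:T. ✓
b: successors {a, b}; <>[]p there: a:F, b:T. ✓
c: successors {a, b}; <>[]p there: a:F, b:T. ✓
g: successors {c}; <>[]p there: c:T. ✓
— 4 worlds.

2 and 4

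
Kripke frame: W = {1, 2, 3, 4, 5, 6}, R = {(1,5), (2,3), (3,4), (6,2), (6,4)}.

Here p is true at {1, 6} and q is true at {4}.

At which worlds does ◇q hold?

1: successors {5}; q there: 5:F. ✗
2: successors {3}; q there: 3:F. ✗
3: successors {4}; q there: 4:T. ✓
4: no successors, so ◇q fails. ✗
5: no successors, so ◇q fails. ✗
6: successors {2, 4}; q there: 2:F, 4:T. ✓

{3, 6}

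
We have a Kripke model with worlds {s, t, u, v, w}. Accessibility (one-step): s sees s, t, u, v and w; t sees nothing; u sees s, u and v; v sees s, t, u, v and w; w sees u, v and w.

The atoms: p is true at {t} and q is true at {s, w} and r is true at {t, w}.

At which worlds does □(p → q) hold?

{t, u, w}

s: successors {s, t, u, v, w}; p → q there: s:T, t:F, u:T, v:T, w:T. ✗
t: no successors, so □(p → q) holds vacuously. ✓
u: successors {s, u, v}; p → q there: s:T, u:T, v:T. ✓
v: successors {s, t, u, v, w}; p → q there: s:T, t:F, u:T, v:T, w:T. ✗
w: successors {u, v, w}; p → q there: u:T, v:T, w:T. ✓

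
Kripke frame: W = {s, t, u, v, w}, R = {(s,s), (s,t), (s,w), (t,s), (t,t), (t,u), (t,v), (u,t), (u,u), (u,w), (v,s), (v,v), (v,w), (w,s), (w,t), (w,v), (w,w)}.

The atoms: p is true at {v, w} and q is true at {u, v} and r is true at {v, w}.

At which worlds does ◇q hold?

{t, u, v, w}

s: successors {s, t, w}; q there: s:F, t:F, w:F. ✗
t: successors {s, t, u, v}; q there: s:F, t:F, u:T, v:T. ✓
u: successors {t, u, w}; q there: t:F, u:T, w:F. ✓
v: successors {s, v, w}; q there: s:F, v:T, w:F. ✓
w: successors {s, t, v, w}; q there: s:F, t:F, v:T, w:F. ✓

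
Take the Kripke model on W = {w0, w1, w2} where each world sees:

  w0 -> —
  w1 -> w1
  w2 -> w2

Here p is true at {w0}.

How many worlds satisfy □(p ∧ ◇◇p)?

1

w0: no successors, so □(p ∧ ◇◇p) holds vacuously. ✓
w1: successors {w1}; p ∧ ◇◇p there: w1:F. ✗
w2: successors {w2}; p ∧ ◇◇p there: w2:F. ✗
Satisfying worlds: {w0}.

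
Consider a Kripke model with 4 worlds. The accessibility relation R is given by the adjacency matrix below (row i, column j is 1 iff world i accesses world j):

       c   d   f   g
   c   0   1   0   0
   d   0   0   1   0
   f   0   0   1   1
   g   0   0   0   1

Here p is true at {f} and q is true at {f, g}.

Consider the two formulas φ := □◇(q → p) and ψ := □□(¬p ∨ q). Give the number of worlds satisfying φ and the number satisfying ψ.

For □◇(q → p):
c: successors {d}; ◇(q → p) there: d:T. ✓
d: successors {f}; ◇(q → p) there: f:T. ✓
f: successors {f, g}; ◇(q → p) there: f:T, g:F. ✗
g: successors {g}; ◇(q → p) there: g:F. ✗
— 2 worlds.
For □□(¬p ∨ q):
c: successors {d}; □(¬p ∨ q) there: d:T. ✓
d: successors {f}; □(¬p ∨ q) there: f:T. ✓
f: successors {f, g}; □(¬p ∨ q) there: f:T, g:T. ✓
g: successors {g}; □(¬p ∨ q) there: g:T. ✓
— 4 worlds.

2 and 4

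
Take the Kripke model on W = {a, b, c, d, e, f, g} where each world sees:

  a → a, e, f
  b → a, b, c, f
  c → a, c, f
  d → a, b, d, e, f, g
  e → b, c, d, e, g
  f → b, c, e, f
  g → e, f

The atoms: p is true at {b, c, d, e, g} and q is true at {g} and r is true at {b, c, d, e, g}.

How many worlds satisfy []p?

a: successors {a, e, f}; p there: a:F, e:T, f:F. ✗
b: successors {a, b, c, f}; p there: a:F, b:T, c:T, f:F. ✗
c: successors {a, c, f}; p there: a:F, c:T, f:F. ✗
d: successors {a, b, d, e, f, g}; p there: a:F, b:T, d:T, e:T, f:F, g:T. ✗
e: successors {b, c, d, e, g}; p there: b:T, c:T, d:T, e:T, g:T. ✓
f: successors {b, c, e, f}; p there: b:T, c:T, e:T, f:F. ✗
g: successors {e, f}; p there: e:T, f:F. ✗
Satisfying worlds: {e}.

1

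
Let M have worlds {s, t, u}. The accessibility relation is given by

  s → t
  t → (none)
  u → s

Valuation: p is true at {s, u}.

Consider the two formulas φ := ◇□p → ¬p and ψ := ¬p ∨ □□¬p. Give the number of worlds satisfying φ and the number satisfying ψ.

For ◇□p → ¬p:
s: ◇□p is T, ¬p is F. ✗
t: ◇□p is F, ¬p is T. ✓
u: ◇□p is F, ¬p is F. ✓
— 2 worlds.
For ¬p ∨ □□¬p:
s: ¬p is F, □□¬p is T. ✓
t: ¬p is T, □□¬p is T. ✓
u: ¬p is F, □□¬p is T. ✓
— 3 worlds.

2 and 3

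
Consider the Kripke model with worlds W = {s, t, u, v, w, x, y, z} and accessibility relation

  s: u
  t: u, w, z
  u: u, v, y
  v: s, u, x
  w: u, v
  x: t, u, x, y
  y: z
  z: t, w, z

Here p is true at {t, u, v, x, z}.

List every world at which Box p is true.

{s, w, y}

s: successors {u}; p there: u:T. ✓
t: successors {u, w, z}; p there: u:T, w:F, z:T. ✗
u: successors {u, v, y}; p there: u:T, v:T, y:F. ✗
v: successors {s, u, x}; p there: s:F, u:T, x:T. ✗
w: successors {u, v}; p there: u:T, v:T. ✓
x: successors {t, u, x, y}; p there: t:T, u:T, x:T, y:F. ✗
y: successors {z}; p there: z:T. ✓
z: successors {t, w, z}; p there: t:T, w:F, z:T. ✗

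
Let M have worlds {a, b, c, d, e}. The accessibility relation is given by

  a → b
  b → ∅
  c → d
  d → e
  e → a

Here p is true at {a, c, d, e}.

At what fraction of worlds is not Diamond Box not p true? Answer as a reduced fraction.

a: Diamond Box not p is T. ✗
b: Diamond Box not p is F. ✓
c: Diamond Box not p is F. ✓
d: Diamond Box not p is F. ✓
e: Diamond Box not p is T. ✗
That's 3 of 5 worlds, so 3/5.

3/5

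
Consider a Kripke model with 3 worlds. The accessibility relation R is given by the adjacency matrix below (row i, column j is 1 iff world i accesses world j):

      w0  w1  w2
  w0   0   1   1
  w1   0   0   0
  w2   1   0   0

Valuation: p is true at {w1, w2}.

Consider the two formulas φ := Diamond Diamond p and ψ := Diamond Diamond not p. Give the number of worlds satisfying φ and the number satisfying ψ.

For Diamond Diamond p:
w0: successors {w1, w2}; Diamond p there: w1:F, w2:F. ✗
w1: no successors, so Diamond Diamond p fails. ✗
w2: successors {w0}; Diamond p there: w0:T. ✓
— 1 world.
For Diamond Diamond not p:
w0: successors {w1, w2}; Diamond not p there: w1:F, w2:T. ✓
w1: no successors, so Diamond Diamond not p fails. ✗
w2: successors {w0}; Diamond not p there: w0:F. ✗
— 1 world.

1 and 1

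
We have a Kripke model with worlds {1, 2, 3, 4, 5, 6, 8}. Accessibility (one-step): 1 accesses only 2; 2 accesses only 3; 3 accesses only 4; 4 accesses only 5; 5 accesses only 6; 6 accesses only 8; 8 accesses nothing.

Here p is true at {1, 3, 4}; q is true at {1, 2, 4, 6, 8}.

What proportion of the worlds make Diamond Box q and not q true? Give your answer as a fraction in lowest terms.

1: Diamond Box q is F, not q is F. ✗
2: Diamond Box q is T, not q is F. ✗
3: Diamond Box q is F, not q is T. ✗
4: Diamond Box q is T, not q is F. ✗
5: Diamond Box q is T, not q is T. ✓
6: Diamond Box q is T, not q is F. ✗
8: Diamond Box q is F, not q is F. ✗
That's 1 of 7 worlds, so 1/7.

1/7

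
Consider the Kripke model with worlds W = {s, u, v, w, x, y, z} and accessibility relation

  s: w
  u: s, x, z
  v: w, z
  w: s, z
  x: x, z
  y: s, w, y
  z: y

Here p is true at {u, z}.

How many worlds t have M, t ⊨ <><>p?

s: successors {w}; <>p there: w:T. ✓
u: successors {s, x, z}; <>p there: s:F, x:T, z:F. ✓
v: successors {w, z}; <>p there: w:T, z:F. ✓
w: successors {s, z}; <>p there: s:F, z:F. ✗
x: successors {x, z}; <>p there: x:T, z:F. ✓
y: successors {s, w, y}; <>p there: s:F, w:T, y:F. ✓
z: successors {y}; <>p there: y:F. ✗
Satisfying worlds: {s, u, v, x, y}.

5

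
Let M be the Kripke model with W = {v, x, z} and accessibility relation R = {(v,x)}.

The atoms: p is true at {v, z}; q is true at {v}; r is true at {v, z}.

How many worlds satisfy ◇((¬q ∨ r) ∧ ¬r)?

1

v: successors {x}; (¬q ∨ r) ∧ ¬r there: x:T. ✓
x: no successors, so ◇((¬q ∨ r) ∧ ¬r) fails. ✗
z: no successors, so ◇((¬q ∨ r) ∧ ¬r) fails. ✗
Satisfying worlds: {v}.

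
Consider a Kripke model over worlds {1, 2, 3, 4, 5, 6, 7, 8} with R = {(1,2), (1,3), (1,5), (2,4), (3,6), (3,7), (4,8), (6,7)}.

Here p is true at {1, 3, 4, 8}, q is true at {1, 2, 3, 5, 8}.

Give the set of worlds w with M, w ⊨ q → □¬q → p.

1: q is T, □¬q → p is T. ✓
2: q is T, □¬q → p is F. ✗
3: q is T, □¬q → p is T. ✓
4: q is F, □¬q → p is T. ✓
5: q is T, □¬q → p is F. ✗
6: q is F, □¬q → p is F. ✓
7: q is F, □¬q → p is F. ✓
8: q is T, □¬q → p is T. ✓

{1, 3, 4, 6, 7, 8}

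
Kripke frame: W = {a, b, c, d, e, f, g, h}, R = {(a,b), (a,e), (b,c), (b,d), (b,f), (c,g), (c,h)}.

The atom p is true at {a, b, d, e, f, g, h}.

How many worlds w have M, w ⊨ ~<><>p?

a: <><>p is T. ✗
b: <><>p is T. ✗
c: <><>p is F. ✓
d: <><>p is F. ✓
e: <><>p is F. ✓
f: <><>p is F. ✓
g: <><>p is F. ✓
h: <><>p is F. ✓
Satisfying worlds: {c, d, e, f, g, h}.

6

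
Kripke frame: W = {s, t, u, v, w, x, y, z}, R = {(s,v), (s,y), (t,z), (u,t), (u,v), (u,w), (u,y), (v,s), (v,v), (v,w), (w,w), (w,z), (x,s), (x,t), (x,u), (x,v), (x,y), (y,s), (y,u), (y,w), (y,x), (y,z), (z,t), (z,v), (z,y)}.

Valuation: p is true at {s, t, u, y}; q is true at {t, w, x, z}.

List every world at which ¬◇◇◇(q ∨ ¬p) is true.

∅

s: ◇◇◇(q ∨ ¬p) is T. ✗
t: ◇◇◇(q ∨ ¬p) is T. ✗
u: ◇◇◇(q ∨ ¬p) is T. ✗
v: ◇◇◇(q ∨ ¬p) is T. ✗
w: ◇◇◇(q ∨ ¬p) is T. ✗
x: ◇◇◇(q ∨ ¬p) is T. ✗
y: ◇◇◇(q ∨ ¬p) is T. ✗
z: ◇◇◇(q ∨ ¬p) is T. ✗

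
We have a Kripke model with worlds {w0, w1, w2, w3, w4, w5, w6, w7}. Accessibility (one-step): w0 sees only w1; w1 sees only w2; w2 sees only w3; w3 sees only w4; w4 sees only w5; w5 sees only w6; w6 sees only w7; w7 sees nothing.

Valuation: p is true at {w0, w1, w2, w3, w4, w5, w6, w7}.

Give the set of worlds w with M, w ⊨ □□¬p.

{w6, w7}

w0: successors {w1}; □¬p there: w1:F. ✗
w1: successors {w2}; □¬p there: w2:F. ✗
w2: successors {w3}; □¬p there: w3:F. ✗
w3: successors {w4}; □¬p there: w4:F. ✗
w4: successors {w5}; □¬p there: w5:F. ✗
w5: successors {w6}; □¬p there: w6:F. ✗
w6: successors {w7}; □¬p there: w7:T. ✓
w7: no successors, so □□¬p holds vacuously. ✓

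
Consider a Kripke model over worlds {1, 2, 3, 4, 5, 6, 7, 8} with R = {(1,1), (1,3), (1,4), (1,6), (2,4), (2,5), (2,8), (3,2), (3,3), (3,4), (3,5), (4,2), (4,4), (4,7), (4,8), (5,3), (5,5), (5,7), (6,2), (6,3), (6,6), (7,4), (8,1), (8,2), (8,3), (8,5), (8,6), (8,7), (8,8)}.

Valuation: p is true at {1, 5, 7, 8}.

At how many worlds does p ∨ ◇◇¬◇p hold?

1: p is T, ◇◇¬◇p is T. ✓
2: p is F, ◇◇¬◇p is T. ✓
3: p is F, ◇◇¬◇p is T. ✓
4: p is F, ◇◇¬◇p is T. ✓
5: p is T, ◇◇¬◇p is T. ✓
6: p is F, ◇◇¬◇p is T. ✓
7: p is T, ◇◇¬◇p is T. ✓
8: p is T, ◇◇¬◇p is T. ✓
Satisfying worlds: {1, 2, 3, 4, 5, 6, 7, 8}.

8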